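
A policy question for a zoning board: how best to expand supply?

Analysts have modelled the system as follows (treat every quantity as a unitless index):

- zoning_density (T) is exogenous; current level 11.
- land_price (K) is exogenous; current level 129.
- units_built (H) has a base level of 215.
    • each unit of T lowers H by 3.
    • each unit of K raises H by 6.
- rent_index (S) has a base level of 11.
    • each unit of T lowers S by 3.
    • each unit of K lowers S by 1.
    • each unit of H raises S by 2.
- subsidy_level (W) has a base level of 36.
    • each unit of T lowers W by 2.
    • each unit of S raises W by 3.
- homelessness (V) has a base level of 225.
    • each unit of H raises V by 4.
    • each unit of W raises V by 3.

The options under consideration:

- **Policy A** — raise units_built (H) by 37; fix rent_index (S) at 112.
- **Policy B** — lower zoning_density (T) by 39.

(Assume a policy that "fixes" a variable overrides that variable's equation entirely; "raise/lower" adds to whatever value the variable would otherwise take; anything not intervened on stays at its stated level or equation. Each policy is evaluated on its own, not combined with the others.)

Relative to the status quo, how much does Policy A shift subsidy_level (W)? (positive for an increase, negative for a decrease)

-4947

Baseline:
  T = 11
  K = 129
  H = 215 − 3·11 + 6·129 = 956
  S = 11 − 3·11 − 129 + 2·956 = 1761
  W = 36 − 2·11 + 3·1761 = 5297
Policy A (H + 37, S := 112):
  T = 11
  K = 129
  H = 215 − 3·11 + 6·129 (+37 from intervention) = 993
  S = 112
  W = 36 − 2·11 + 3·112 = 350
Change in W: 350 − 5297 = -4947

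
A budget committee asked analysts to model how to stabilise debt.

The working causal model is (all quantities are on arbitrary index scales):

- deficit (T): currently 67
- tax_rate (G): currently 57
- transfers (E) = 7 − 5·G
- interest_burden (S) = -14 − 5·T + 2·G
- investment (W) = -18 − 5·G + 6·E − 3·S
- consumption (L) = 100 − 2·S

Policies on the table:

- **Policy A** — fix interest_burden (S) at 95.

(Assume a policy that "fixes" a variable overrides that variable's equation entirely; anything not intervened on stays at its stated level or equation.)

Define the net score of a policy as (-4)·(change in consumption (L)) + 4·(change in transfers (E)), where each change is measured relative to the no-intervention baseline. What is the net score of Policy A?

2640

Baseline:
  T = 67
  G = 57
  E = 7 − 5·57 = -278
  S = -14 − 5·67 + 2·57 = -235
  L = 100 − 2·(-235) = 570
Policy A (S := 95):
  T = 67
  G = 57
  E = 7 − 5·57 = -278
  S = 95
  L = 100 − 2·95 = -90
ΔL = -90 − 570 = -660; ΔE = -278 − (-278) = 0
Score = (-4)·(-660) + 4·0 = 2640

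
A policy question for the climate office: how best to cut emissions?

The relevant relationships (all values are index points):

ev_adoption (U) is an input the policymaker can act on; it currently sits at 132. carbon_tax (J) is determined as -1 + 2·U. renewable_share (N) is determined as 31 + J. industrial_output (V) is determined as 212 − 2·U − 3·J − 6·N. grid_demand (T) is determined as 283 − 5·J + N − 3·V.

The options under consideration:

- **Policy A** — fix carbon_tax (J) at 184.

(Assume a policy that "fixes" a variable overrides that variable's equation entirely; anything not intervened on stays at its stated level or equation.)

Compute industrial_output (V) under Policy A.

-1894

Policy A (J := 184):
  U = 132
  J = 184
  N = 31 + 184 = 215
  V = 212 − 2·132 − 3·184 − 6·215 = -1894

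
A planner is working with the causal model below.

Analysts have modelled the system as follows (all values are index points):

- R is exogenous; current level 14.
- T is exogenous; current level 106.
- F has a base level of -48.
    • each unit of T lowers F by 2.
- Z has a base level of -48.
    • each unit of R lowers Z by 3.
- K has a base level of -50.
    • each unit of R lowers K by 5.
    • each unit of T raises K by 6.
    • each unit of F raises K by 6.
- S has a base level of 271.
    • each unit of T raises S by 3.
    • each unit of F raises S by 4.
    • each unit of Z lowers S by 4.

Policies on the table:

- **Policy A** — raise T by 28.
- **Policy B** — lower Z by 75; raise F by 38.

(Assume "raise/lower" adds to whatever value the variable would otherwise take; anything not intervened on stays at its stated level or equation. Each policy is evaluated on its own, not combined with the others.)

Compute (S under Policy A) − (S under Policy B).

Policy A (T + 28):
  R = 14
  T = 106 + 28 = 134
  F = -48 − 2·134 = -316
  Z = -48 − 3·14 = -90
  S = 271 + 3·134 + 4·(-316) − 4·(-90) = -231
Policy B (Z − 75, F + 38):
  R = 14
  T = 106
  F = -48 − 2·106 (+38 from intervention) = -222
  Z = -48 − 3·14 (−75 from intervention) = -165
  S = 271 + 3·106 + 4·(-222) − 4·(-165) = 361
S: -231 − 361 = -592

-592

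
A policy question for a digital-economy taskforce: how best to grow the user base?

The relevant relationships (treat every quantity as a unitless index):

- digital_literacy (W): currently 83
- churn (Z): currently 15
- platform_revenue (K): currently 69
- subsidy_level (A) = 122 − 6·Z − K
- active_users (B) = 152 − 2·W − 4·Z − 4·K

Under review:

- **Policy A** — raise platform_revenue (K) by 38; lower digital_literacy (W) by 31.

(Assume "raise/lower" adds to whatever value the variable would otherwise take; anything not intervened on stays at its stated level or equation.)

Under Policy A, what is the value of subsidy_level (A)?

Policy A (K + 38, W − 31):
  Z = 15
  K = 69 + 38 = 107
  A = 122 − 6·15 − 107 = -75

-75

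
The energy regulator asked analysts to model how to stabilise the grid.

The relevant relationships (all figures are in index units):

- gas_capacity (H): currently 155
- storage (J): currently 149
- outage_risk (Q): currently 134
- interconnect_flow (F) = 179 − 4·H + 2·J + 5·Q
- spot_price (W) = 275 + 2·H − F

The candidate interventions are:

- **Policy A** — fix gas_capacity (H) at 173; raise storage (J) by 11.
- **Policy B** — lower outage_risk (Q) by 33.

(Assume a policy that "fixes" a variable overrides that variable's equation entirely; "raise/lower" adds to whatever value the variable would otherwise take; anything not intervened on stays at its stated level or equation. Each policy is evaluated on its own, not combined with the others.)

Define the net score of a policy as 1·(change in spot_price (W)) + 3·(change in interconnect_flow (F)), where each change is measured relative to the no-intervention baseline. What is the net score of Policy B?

-330

Baseline:
  H = 155
  J = 149
  Q = 134
  F = 179 − 4·155 + 2·149 + 5·134 = 527
  W = 275 + 2·155 − 527 = 58
Policy B (Q − 33):
  H = 155
  J = 149
  Q = 134 − 33 = 101
  F = 179 − 4·155 + 2·149 + 5·101 = 362
  W = 275 + 2·155 − 362 = 223
ΔW = 223 − 58 = 165; ΔF = 362 − 527 = -165
Score = 1·165 + 3·(-165) = -330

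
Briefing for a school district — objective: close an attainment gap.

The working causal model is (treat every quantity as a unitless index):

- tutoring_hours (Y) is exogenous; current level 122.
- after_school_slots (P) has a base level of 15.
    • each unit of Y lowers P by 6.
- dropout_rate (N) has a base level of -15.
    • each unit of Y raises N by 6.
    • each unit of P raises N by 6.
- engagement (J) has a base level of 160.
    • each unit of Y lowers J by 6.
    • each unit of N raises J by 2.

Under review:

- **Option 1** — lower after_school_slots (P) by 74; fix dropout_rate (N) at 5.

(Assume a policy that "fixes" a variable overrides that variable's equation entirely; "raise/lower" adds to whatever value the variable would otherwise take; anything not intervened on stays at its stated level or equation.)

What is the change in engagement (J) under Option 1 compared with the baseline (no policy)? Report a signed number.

7180

Baseline:
  Y = 122
  P = 15 − 6·122 = -717
  N = -15 + 6·122 + 6·(-717) = -3585
  J = 160 − 6·122 + 2·(-3585) = -7742
Option 1 (P − 74, N := 5):
  Y = 122
  P = 15 − 6·122 (−74 from intervention) = -791
  N = 5
  J = 160 − 6·122 + 2·5 = -562
Change in J: -562 − (-7742) = 7180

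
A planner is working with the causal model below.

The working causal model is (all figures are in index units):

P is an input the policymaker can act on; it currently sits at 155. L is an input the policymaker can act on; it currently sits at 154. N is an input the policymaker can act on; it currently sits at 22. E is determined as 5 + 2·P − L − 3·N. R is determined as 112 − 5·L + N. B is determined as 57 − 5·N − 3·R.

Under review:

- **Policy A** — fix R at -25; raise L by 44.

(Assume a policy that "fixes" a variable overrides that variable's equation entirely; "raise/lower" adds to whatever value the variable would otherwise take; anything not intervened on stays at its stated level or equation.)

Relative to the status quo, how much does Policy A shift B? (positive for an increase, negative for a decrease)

Baseline:
  L = 154
  N = 22
  R = 112 − 5·154 + 22 = -636
  B = 57 − 5·22 − 3·(-636) = 1855
Policy A (R := -25, L + 44):
  L = 154 + 44 = 198
  N = 22
  R = -25
  B = 57 − 5·22 − 3·(-25) = 22
Change in B: 22 − 1855 = -1833

-1833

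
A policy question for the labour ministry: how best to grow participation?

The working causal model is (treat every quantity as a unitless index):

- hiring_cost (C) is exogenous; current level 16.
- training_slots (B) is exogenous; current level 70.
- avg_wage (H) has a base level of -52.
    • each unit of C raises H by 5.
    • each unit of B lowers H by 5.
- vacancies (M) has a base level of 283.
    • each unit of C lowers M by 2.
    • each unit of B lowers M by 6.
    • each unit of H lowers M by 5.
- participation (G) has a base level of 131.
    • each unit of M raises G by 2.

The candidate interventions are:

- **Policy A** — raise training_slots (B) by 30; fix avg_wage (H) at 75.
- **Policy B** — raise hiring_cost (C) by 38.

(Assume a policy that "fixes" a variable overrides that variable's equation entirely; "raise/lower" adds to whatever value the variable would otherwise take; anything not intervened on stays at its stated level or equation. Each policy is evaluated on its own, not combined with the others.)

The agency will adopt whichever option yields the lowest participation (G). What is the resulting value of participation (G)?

-1317

Policy A (B + 30, H := 75):
  C = 16
  B = 70 + 30 = 100
  H = 75
  M = 283 − 2·16 − 6·100 − 5·75 = -724
  G = 131 + 2·(-724) = -1317
Policy B (C + 38):
  C = 16 + 38 = 54
  B = 70
  H = -52 + 5·54 − 5·70 = -132
  M = 283 − 2·54 − 6·70 − 5·(-132) = 415
  G = 131 + 2·415 = 961
Comparing — Policy A: G=-1317, Policy B: G=961. Lowest is -1317 (Policy A).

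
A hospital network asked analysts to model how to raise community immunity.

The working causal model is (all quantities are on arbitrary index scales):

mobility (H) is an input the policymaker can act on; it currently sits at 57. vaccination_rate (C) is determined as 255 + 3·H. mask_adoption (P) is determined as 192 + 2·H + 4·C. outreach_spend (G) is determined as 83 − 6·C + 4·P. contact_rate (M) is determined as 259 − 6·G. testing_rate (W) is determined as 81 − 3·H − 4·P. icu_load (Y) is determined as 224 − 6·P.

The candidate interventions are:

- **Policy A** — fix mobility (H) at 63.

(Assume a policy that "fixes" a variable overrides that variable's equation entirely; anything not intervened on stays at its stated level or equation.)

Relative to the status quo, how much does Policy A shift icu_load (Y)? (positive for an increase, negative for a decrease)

-504

Baseline:
  H = 57
  C = 255 + 3·57 = 426
  P = 192 + 2·57 + 4·426 = 2010
  Y = 224 − 6·2010 = -11836
Policy A (H := 63):
  H = 63
  C = 255 + 3·63 = 444
  P = 192 + 2·63 + 4·444 = 2094
  Y = 224 − 6·2094 = -12340
Change in Y: -12340 − (-11836) = -504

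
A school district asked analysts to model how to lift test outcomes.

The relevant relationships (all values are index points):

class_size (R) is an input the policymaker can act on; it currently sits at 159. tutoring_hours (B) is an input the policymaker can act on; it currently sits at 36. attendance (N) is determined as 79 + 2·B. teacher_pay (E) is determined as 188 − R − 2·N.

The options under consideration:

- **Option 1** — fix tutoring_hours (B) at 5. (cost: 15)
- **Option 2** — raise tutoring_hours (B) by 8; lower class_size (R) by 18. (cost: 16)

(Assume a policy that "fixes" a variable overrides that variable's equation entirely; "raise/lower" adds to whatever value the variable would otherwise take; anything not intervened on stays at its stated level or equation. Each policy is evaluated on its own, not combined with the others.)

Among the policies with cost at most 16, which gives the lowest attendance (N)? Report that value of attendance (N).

Option 1 (B := 5):
  B = 5
  N = 79 + 2·5 = 89
Option 2 (B + 8, R − 18):
  B = 36 + 8 = 44
  N = 79 + 2·44 = 167
Comparing — Option 1: N=89, Option 2: N=167. Lowest is 89 (Option 1).

89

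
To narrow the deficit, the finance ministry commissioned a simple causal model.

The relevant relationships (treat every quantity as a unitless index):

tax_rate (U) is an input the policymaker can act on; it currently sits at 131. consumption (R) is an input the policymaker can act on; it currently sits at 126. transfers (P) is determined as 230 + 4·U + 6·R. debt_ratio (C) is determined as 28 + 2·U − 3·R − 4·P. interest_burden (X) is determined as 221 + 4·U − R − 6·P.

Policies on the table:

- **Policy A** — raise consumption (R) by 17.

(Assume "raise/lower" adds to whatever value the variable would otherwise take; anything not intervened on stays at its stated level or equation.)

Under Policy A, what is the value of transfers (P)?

Policy A (R + 17):
  U = 131
  R = 126 + 17 = 143
  P = 230 + 4·131 + 6·143 = 1612

1612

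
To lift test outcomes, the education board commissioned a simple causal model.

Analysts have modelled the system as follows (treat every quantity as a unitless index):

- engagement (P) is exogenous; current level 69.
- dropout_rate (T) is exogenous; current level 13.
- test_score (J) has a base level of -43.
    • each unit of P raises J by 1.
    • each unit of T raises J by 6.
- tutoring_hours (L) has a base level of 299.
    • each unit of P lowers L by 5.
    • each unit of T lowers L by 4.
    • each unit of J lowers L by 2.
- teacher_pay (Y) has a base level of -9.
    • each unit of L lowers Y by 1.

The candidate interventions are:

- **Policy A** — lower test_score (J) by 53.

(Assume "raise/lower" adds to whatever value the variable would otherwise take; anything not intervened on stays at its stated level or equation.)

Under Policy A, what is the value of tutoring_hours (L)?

Policy A (J − 53):
  P = 69
  T = 13
  J = -43 + 69 + 6·13 (−53 from intervention) = 51
  L = 299 − 5·69 − 4·13 − 2·51 = -200

-200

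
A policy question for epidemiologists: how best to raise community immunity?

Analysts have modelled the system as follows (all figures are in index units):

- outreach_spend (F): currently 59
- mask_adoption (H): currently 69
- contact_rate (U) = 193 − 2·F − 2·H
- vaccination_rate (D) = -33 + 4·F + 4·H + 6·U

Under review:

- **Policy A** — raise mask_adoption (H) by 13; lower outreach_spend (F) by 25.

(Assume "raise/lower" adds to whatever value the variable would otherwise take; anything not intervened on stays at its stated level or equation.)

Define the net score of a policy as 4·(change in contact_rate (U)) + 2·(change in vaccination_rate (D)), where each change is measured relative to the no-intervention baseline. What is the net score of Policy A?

Baseline:
  F = 59
  H = 69
  U = 193 − 2·59 − 2·69 = -63
  D = -33 + 4·59 + 4·69 + 6·(-63) = 101
Policy A (H + 13, F − 25):
  F = 59 − 25 = 34
  H = 69 + 13 = 82
  U = 193 − 2·34 − 2·82 = -39
  D = -33 + 4·34 + 4·82 + 6·(-39) = 197
ΔU = -39 − (-63) = 24; ΔD = 197 − 101 = 96
Score = 4·24 + 2·96 = 288

288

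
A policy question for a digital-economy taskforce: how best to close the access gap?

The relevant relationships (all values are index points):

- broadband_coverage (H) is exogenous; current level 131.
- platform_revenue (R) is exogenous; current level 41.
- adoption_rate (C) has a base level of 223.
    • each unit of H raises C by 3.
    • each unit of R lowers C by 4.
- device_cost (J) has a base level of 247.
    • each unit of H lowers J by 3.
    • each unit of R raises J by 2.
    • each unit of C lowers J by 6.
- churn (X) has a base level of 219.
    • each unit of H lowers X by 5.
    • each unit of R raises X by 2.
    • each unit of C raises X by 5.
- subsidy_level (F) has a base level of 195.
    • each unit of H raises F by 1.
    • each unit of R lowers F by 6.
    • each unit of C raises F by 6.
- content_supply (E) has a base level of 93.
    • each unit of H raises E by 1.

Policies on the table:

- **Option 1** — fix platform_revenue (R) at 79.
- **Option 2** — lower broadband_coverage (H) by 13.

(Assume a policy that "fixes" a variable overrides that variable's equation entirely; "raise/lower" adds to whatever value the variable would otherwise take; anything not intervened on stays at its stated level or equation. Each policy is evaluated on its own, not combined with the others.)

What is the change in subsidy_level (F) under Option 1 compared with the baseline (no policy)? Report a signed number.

Baseline:
  H = 131
  R = 41
  C = 223 + 3·131 − 4·41 = 452
  F = 195 + 131 − 6·41 + 6·452 = 2792
Option 1 (R := 79):
  H = 131
  R = 79
  C = 223 + 3·131 − 4·79 = 300
  F = 195 + 131 − 6·79 + 6·300 = 1652
Change in F: 1652 − 2792 = -1140

-1140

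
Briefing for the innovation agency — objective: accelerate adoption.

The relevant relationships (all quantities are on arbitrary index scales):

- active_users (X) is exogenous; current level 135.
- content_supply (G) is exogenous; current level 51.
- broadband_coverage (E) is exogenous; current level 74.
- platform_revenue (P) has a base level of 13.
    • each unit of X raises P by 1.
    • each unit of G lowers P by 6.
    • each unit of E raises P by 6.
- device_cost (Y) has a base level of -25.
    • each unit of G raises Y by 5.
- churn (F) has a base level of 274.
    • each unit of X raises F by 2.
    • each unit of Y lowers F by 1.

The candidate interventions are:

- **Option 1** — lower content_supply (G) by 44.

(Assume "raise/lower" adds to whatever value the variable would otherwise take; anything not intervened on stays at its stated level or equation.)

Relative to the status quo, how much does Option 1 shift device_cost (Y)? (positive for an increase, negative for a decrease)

-220

Baseline:
  G = 51
  Y = -25 + 5·51 = 230
Option 1 (G − 44):
  G = 51 − 44 = 7
  Y = -25 + 5·7 = 10
Change in Y: 10 − 230 = -220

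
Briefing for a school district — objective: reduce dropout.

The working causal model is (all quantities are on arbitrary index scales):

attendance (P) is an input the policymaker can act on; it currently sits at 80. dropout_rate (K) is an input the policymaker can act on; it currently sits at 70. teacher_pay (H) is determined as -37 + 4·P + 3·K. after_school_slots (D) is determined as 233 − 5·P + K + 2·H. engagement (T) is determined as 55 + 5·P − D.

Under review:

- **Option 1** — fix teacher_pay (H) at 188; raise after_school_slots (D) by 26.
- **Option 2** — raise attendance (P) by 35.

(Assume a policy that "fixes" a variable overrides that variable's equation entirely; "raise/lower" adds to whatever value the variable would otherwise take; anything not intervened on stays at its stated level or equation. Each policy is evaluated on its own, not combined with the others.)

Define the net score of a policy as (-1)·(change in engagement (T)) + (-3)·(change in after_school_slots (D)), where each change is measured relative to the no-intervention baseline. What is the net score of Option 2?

-385

Baseline:
  P = 80
  K = 70
  H = -37 + 4·80 + 3·70 = 493
  D = 233 − 5·80 + 70 + 2·493 = 889
  T = 55 + 5·80 − 889 = -434
Option 2 (P + 35):
  P = 80 + 35 = 115
  K = 70
  H = -37 + 4·115 + 3·70 = 633
  D = 233 − 5·115 + 70 + 2·633 = 994
  T = 55 + 5·115 − 994 = -364
ΔT = -364 − (-434) = 70; ΔD = 994 − 889 = 105
Score = (-1)·70 + (-3)·105 = -385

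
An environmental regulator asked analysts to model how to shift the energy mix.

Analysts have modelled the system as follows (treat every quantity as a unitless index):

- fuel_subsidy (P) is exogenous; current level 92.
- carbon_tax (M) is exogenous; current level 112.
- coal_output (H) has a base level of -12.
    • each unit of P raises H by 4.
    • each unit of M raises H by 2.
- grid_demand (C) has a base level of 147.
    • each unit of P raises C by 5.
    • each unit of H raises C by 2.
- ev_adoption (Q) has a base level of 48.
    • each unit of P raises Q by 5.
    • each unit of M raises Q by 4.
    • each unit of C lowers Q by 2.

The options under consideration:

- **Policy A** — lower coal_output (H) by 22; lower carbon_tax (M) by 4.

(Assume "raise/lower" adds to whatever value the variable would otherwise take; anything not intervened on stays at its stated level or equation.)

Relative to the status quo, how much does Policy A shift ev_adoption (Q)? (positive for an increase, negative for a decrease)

Baseline:
  P = 92
  M = 112
  H = -12 + 4·92 + 2·112 = 580
  C = 147 + 5·92 + 2·580 = 1767
  Q = 48 + 5·92 + 4·112 − 2·1767 = -2578
Policy A (H − 22, M − 4):
  P = 92
  M = 112 − 4 = 108
  H = -12 + 4·92 + 2·108 (−22 from intervention) = 550
  C = 147 + 5·92 + 2·550 = 1707
  Q = 48 + 5·92 + 4·108 − 2·1707 = -2474
Change in Q: -2474 − (-2578) = 104

104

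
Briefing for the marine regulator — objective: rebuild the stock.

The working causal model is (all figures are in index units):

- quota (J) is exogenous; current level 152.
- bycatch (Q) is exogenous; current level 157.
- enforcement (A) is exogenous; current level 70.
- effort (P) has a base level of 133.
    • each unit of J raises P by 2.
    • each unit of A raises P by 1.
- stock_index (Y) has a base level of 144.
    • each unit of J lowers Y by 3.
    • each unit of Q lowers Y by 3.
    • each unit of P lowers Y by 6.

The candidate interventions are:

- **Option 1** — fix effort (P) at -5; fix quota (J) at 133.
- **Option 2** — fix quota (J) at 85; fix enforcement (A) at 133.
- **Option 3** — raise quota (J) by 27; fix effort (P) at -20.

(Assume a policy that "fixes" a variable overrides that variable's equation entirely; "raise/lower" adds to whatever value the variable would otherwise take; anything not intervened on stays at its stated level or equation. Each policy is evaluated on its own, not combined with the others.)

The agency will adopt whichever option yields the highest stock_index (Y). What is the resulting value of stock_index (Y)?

Option 1 (P := -5, J := 133):
  J = 133
  Q = 157
  A = 70
  P = -5
  Y = 144 − 3·133 − 3·157 − 6·(-5) = -696
Option 2 (J := 85, A := 133):
  J = 85
  Q = 157
  A = 133
  P = 133 + 2·85 + 133 = 436
  Y = 144 − 3·85 − 3·157 − 6·436 = -3198
Option 3 (J + 27, P := -20):
  J = 152 + 27 = 179
  Q = 157
  A = 70
  P = -20
  Y = 144 − 3·179 − 3·157 − 6·(-20) = -744
Comparing — Option 1: Y=-696, Option 2: Y=-3198, Option 3: Y=-744. Highest is -696 (Option 1).

-696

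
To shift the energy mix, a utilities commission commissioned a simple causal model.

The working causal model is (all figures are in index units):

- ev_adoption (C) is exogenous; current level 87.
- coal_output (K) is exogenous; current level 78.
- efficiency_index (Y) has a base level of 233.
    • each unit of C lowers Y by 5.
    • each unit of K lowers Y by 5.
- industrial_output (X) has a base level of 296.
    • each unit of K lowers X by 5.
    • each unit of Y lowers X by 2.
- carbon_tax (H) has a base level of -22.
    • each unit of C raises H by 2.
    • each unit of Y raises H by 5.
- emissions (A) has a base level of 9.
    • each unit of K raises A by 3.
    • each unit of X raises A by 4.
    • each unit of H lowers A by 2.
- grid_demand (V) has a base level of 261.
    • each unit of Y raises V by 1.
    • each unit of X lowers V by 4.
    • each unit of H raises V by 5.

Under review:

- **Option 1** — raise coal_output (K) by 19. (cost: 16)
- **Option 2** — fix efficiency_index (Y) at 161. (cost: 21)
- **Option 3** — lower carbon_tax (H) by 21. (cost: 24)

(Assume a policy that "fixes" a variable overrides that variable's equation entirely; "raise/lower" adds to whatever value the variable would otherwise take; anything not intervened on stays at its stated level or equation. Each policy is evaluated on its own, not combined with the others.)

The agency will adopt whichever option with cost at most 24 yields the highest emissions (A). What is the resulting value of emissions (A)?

11606

Option 1 (K + 19):
  C = 87
  K = 78 + 19 = 97
  Y = 233 − 5·87 − 5·97 = -687
  X = 296 − 5·97 − 2·(-687) = 1185
  H = -22 + 2·87 + 5·(-687) = -3283
  A = 9 + 3·97 + 4·1185 − 2·(-3283) = 11606
Option 2 (Y := 161):
  C = 87
  K = 78
  Y = 161
  X = 296 − 5·78 − 2·161 = -416
  H = -22 + 2·87 + 5·161 = 957
  A = 9 + 3·78 + 4·(-416) − 2·957 = -3335
Option 3 (H − 21):
  C = 87
  K = 78
  Y = 233 − 5·87 − 5·78 = -592
  X = 296 − 5·78 − 2·(-592) = 1090
  H = -22 + 2·87 + 5·(-592) (−21 from intervention) = -2829
  A = 9 + 3·78 + 4·1090 − 2·(-2829) = 10261
Comparing — Option 1: A=11606, Option 2: A=-3335, Option 3: A=10261. Highest is 11606 (Option 1).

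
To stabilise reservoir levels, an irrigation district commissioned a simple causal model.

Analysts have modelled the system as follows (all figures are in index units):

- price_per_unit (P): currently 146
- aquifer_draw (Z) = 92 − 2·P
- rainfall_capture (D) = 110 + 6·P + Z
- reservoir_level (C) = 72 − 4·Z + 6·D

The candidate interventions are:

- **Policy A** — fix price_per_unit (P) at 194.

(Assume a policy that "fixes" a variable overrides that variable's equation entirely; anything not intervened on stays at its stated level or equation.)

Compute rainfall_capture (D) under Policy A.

978

Policy A (P := 194):
  P = 194
  Z = 92 − 2·194 = -296
  D = 110 + 6·194 + (-296) = 978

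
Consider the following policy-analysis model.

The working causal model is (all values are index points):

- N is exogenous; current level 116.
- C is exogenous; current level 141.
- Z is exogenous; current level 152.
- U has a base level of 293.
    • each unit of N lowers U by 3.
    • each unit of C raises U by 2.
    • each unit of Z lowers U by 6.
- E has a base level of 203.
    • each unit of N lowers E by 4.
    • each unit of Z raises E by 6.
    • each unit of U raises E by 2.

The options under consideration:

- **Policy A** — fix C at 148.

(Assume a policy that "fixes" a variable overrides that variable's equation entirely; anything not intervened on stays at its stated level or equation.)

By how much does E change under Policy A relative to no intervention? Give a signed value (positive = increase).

28

Baseline:
  N = 116
  C = 141
  Z = 152
  U = 293 − 3·116 + 2·141 − 6·152 = -685
  E = 203 − 4·116 + 6·152 + 2·(-685) = -719
Policy A (C := 148):
  N = 116
  C = 148
  Z = 152
  U = 293 − 3·116 + 2·148 − 6·152 = -671
  E = 203 − 4·116 + 6·152 + 2·(-671) = -691
Change in E: -691 − (-719) = 28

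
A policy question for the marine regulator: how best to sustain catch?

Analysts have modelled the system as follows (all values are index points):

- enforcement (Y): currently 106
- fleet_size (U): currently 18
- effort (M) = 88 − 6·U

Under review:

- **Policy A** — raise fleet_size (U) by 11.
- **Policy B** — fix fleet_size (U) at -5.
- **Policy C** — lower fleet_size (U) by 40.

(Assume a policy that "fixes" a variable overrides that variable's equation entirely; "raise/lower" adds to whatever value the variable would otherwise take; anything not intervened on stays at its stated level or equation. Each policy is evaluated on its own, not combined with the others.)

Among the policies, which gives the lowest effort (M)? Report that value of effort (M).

-86

Policy A (U + 11):
  U = 18 + 11 = 29
  M = 88 − 6·29 = -86
Policy B (U := -5):
  U = -5
  M = 88 − 6·(-5) = 118
Policy C (U − 40):
  U = 18 − 40 = -22
  M = 88 − 6·(-22) = 220
Comparing — Policy A: M=-86, Policy B: M=118, Policy C: M=220. Lowest is -86 (Policy A).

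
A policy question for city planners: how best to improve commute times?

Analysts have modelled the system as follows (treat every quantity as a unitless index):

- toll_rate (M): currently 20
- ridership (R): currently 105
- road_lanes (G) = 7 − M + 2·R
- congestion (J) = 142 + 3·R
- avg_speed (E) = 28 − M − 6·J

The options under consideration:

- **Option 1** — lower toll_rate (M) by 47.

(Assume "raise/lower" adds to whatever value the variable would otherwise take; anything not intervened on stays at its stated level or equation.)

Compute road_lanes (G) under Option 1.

244

Option 1 (M − 47):
  M = 20 − 47 = -27
  R = 105
  G = 7 − (-27) + 2·105 = 244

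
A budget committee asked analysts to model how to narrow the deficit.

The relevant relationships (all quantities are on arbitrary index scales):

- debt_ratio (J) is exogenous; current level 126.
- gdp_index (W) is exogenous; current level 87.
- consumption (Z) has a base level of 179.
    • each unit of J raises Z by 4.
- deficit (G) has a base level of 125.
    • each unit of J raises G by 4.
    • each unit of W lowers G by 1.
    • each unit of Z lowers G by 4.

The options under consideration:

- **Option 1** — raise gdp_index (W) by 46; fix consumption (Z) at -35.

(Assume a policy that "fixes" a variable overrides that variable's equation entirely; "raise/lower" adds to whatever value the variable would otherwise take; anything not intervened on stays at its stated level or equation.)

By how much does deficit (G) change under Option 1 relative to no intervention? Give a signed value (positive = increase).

Baseline:
  J = 126
  W = 87
  Z = 179 + 4·126 = 683
  G = 125 + 4·126 − 87 − 4·683 = -2190
Option 1 (W + 46, Z := -35):
  J = 126
  W = 87 + 46 = 133
  Z = -35
  G = 125 + 4·126 − 133 − 4·(-35) = 636
Change in G: 636 − (-2190) = 2826

2826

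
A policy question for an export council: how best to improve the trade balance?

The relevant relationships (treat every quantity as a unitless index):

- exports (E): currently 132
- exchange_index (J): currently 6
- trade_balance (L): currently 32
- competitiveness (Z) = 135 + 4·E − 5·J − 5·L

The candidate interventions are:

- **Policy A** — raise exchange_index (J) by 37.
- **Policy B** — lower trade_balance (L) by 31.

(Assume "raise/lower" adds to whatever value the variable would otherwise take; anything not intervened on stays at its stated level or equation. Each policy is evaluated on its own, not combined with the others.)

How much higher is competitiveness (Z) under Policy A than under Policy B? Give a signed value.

Policy A (J + 37):
  E = 132
  J = 6 + 37 = 43
  L = 32
  Z = 135 + 4·132 − 5·43 − 5·32 = 288
Policy B (L − 31):
  E = 132
  J = 6
  L = 32 − 31 = 1
  Z = 135 + 4·132 − 5·6 − 5·1 = 628
Z: 288 − 628 = -340

-340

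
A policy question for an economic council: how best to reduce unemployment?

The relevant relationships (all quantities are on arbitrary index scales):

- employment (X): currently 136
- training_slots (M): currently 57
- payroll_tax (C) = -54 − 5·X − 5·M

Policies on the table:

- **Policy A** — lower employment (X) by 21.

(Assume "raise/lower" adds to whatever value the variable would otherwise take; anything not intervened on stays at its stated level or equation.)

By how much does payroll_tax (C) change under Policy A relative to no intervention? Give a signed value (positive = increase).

Baseline:
  X = 136
  M = 57
  C = -54 − 5·136 − 5·57 = -1019
Policy A (X − 21):
  X = 136 − 21 = 115
  M = 57
  C = -54 − 5·115 − 5·57 = -914
Change in C: -914 − (-1019) = 105

105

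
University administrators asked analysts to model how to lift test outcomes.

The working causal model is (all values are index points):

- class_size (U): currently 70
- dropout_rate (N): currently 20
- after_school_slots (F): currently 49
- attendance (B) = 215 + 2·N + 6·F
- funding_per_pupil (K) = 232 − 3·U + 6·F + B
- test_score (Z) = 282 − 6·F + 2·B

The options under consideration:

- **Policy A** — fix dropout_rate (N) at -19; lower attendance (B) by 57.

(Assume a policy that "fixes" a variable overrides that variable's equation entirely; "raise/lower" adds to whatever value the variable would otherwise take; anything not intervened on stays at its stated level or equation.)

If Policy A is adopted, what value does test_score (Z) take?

816

Policy A (N := -19, B − 57):
  N = -19
  F = 49
  B = 215 + 2·(-19) + 6·49 (−57 from intervention) = 414
  Z = 282 − 6·49 + 2·414 = 816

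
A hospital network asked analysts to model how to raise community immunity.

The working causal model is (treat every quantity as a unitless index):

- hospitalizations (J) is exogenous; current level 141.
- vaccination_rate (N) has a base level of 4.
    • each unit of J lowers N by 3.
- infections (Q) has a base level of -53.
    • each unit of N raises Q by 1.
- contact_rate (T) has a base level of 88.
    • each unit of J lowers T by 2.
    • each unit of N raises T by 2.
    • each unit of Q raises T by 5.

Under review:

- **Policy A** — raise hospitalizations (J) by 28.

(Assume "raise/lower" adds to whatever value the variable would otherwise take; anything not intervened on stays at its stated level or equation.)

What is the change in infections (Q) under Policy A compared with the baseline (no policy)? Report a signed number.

Baseline:
  J = 141
  N = 4 − 3·141 = -419
  Q = -53 + (-419) = -472
Policy A (J + 28):
  J = 141 + 28 = 169
  N = 4 − 3·169 = -503
  Q = -53 + (-503) = -556
Change in Q: -556 − (-472) = -84

-84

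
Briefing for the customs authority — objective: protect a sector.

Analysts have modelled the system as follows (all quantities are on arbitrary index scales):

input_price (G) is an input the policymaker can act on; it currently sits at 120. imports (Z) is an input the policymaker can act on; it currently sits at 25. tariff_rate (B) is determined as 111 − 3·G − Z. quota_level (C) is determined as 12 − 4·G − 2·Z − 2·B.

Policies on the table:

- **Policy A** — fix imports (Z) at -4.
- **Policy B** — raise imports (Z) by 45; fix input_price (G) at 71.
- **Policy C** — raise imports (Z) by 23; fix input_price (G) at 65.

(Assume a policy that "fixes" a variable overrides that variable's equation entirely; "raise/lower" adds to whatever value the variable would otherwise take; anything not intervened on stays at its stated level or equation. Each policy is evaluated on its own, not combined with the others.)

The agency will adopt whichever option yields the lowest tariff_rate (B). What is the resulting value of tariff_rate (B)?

-245

Policy A (Z := -4):
  G = 120
  Z = -4
  B = 111 − 3·120 − (-4) = -245
Policy B (Z + 45, G := 71):
  G = 71
  Z = 25 + 45 = 70
  B = 111 − 3·71 − 70 = -172
Policy C (Z + 23, G := 65):
  G = 65
  Z = 25 + 23 = 48
  B = 111 − 3·65 − 48 = -132
Comparing — Policy A: B=-245, Policy B: B=-172, Policy C: B=-132. Lowest is -245 (Policy A).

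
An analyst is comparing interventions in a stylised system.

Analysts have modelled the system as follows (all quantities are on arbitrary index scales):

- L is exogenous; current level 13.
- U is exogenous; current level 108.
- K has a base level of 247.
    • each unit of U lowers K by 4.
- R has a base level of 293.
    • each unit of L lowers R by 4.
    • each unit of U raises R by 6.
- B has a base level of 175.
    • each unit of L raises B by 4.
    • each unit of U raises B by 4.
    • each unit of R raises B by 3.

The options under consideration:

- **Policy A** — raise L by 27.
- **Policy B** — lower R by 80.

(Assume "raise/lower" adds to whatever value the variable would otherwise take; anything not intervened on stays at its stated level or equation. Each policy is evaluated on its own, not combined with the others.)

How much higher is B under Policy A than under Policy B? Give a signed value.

24

Policy A (L + 27):
  L = 13 + 27 = 40
  U = 108
  R = 293 − 4·40 + 6·108 = 781
  B = 175 + 4·40 + 4·108 + 3·781 = 3110
Policy B (R − 80):
  L = 13
  U = 108
  R = 293 − 4·13 + 6·108 (−80 from intervention) = 809
  B = 175 + 4·13 + 4·108 + 3·809 = 3086
B: 3110 − 3086 = 24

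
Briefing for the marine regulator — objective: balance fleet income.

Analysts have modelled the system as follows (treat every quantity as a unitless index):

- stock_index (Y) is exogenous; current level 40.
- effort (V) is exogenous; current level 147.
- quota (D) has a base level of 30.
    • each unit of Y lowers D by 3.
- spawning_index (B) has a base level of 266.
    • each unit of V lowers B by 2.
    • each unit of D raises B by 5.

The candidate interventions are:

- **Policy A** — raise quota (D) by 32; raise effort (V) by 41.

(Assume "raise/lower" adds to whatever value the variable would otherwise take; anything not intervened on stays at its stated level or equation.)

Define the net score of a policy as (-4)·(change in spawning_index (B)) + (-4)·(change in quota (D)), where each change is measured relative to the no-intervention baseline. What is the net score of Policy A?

Baseline:
  Y = 40
  V = 147
  D = 30 − 3·40 = -90
  B = 266 − 2·147 + 5·(-90) = -478
Policy A (D + 32, V + 41):
  Y = 40
  V = 147 + 41 = 188
  D = 30 − 3·40 (+32 from intervention) = -58
  B = 266 − 2·188 + 5·(-58) = -400
ΔB = -400 − (-478) = 78; ΔD = -58 − (-90) = 32
Score = (-4)·78 + (-4)·32 = -440

-440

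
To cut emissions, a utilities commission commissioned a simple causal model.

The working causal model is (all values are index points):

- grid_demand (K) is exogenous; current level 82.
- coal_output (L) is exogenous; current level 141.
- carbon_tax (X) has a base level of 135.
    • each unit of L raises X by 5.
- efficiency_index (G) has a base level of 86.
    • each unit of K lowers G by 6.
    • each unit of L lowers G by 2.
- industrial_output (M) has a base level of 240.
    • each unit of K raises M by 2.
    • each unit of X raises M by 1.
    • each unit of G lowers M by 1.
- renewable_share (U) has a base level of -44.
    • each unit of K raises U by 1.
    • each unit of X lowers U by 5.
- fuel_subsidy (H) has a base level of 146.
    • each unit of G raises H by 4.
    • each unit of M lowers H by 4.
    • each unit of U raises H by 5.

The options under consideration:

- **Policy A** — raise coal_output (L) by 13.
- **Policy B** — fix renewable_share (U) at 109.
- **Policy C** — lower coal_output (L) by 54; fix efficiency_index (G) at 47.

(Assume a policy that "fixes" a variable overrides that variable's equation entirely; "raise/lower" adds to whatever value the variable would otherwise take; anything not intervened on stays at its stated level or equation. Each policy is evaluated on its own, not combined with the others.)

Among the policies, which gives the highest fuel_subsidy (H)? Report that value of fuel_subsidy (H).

Policy A (L + 13):
  K = 82
  L = 141 + 13 = 154
  X = 135 + 5·154 = 905
  G = 86 − 6·82 − 2·154 = -714
  M = 240 + 2·82 + 905 − (-714) = 2023
  U = -44 + 82 − 5·905 = -4487
  H = 146 + 4·(-714) − 4·2023 + 5·(-4487) = -33237
Policy B (U := 109):
  K = 82
  L = 141
  X = 135 + 5·141 = 840
  G = 86 − 6·82 − 2·141 = -688
  M = 240 + 2·82 + 840 − (-688) = 1932
  U = 109
  H = 146 + 4·(-688) − 4·1932 + 5·109 = -9789
Policy C (L − 54, G := 47):
  K = 82
  L = 141 − 54 = 87
  X = 135 + 5·87 = 570
  G = 47
  M = 240 + 2·82 + 570 − 47 = 927
  U = -44 + 82 − 5·570 = -2812
  H = 146 + 4·47 − 4·927 + 5·(-2812) = -17434
Comparing — Policy A: H=-33237, Policy B: H=-9789, Policy C: H=-17434. Highest is -9789 (Policy B).

-9789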